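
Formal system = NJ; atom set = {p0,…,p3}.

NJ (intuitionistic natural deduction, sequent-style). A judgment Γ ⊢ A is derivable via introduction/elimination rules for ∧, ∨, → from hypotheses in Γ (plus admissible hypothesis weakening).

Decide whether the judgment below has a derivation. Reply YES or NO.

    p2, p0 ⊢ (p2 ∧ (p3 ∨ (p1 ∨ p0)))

Derivation (root first):
[∧I] p2, p0 ⊢ (p2 ∧ (p3 ∨ (p1 ∨ p0)))
  [Ax] p2 ⊢ p2
  [∨I₂] p0 ⊢ (p3 ∨ (p1 ∨ p0))
    [∨I₂] p0 ⊢ (p1 ∨ p0)
      [Ax] p0 ⊢ p0

Result: YES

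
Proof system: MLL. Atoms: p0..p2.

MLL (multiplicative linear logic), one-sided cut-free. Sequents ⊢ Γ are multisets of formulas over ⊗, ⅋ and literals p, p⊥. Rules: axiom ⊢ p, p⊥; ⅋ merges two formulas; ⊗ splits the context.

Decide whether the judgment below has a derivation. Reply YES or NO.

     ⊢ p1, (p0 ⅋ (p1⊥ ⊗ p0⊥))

Derivation (root first):
[⅋]  ⊢ p1, (p0 ⅋ (p1⊥ ⊗ p0⊥))
  [⊗]  ⊢ p1, p0, (p1⊥ ⊗ p0⊥)
    [Ax]  ⊢ p1, p1⊥
    [Ax]  ⊢ p0, p0⊥

Result: YES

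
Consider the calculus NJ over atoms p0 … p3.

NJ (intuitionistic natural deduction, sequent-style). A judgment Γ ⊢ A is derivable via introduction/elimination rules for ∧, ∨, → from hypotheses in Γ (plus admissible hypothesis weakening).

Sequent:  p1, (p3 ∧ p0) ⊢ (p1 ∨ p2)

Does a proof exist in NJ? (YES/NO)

Derivation (root first):
[∨I₁] p1, (p3 ∧ p0) ⊢ (p1 ∨ p2)
  [Wk] p1, (p3 ∧ p0) ⊢ p1
    [Ax] p1 ⊢ p1

Result: YES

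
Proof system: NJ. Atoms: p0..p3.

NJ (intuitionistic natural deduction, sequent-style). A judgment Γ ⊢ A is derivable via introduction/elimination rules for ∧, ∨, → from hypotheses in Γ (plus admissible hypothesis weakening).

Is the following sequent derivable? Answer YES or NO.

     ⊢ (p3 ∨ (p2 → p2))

Derivation trace:
[∨I₂]  ⊢ (p3 ∨ (p2 → p2))
  [→I]  ⊢ (p2 → p2)
    [Ax] p2 ⊢ p2

Result: YES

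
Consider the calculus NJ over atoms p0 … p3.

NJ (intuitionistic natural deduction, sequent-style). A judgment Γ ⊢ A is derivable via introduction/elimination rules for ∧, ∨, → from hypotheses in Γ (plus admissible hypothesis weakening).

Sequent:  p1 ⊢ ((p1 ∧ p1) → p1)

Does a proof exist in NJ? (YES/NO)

Derivation (root first):
[→I] p1 ⊢ ((p1 ∧ p1) → p1)
  [Wk] p1, (p1 ∧ p1) ⊢ p1
    [Ax] p1 ⊢ p1

Result: YES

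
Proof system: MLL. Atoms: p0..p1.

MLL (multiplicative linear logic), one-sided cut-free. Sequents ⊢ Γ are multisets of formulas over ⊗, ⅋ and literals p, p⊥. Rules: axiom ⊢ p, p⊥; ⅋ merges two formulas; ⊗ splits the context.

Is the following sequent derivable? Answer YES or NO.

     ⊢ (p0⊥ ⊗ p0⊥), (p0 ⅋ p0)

Derivation trace:
[⅋]  ⊢ (p0⊥ ⊗ p0⊥), (p0 ⅋ p0)
  [⊗]  ⊢ p0, p0, (p0⊥ ⊗ p0⊥)
    [Ax]  ⊢ p0, p0⊥
    [Ax]  ⊢ p0, p0⊥

Result: YES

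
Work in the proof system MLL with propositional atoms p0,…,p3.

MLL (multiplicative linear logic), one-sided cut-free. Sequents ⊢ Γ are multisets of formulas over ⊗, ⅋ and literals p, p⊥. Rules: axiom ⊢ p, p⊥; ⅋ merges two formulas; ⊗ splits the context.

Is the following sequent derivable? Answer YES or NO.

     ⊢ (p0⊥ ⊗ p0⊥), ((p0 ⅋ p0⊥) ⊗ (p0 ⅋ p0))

Derivation trace:
[⊗]  ⊢ (p0⊥ ⊗ p0⊥), ((p0 ⅋ p0⊥) ⊗ (p0 ⅋ p0))
  [⅋]  ⊢ (p0 ⅋ p0⊥)
    [Ax]  ⊢ p0, p0⊥
  [⅋]  ⊢ (p0⊥ ⊗ p0⊥), (p0 ⅋ p0)
    [⊗]  ⊢ p0, p0, (p0⊥ ⊗ p0⊥)
      [Ax]  ⊢ p0, p0⊥
      [Ax]  ⊢ p0, p0⊥

Result: YES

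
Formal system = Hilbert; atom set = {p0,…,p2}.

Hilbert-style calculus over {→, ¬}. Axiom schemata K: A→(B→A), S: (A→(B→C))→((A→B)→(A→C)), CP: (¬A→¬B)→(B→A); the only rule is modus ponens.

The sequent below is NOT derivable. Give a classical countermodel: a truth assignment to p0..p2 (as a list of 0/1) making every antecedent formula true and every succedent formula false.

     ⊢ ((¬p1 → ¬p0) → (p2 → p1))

Search for a countermodel by truth-table:
  v=000: Γ:[] Δ:[((¬p1 → ¬p0) → (p2 → p1))=T] refutes=False
  v=001: Γ:[] Δ:[((¬p1 → ¬p0) → (p2 → p1))=F] refutes=True  ← countermodel

Result: [0, 0, 1]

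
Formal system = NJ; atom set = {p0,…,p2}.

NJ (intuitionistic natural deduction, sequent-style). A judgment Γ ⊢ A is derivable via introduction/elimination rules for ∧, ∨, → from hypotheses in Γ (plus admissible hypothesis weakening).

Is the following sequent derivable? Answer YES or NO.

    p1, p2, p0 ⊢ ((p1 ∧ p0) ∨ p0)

Derivation trace:
[∨I₁] p1, p2, p0 ⊢ ((p1 ∧ p0) ∨ p0)
  [∧I] p1, p2, p0 ⊢ (p1 ∧ p0)
    [Wk] p1, p2 ⊢ p1
      [Ax] p1 ⊢ p1
    [Ax] p0 ⊢ p0

Result: YES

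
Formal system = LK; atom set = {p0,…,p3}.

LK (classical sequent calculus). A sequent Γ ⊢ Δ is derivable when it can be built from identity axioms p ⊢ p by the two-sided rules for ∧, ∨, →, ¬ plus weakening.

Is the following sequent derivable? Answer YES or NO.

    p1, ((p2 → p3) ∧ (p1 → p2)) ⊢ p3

Derivation (root first):
[∧L] p1, ((p2 → p3) ∧ (p1 → p2)) ⊢ p3
  [→L] p1, (p1 → p2), (p2 → p3) ⊢ p3
    [→L] p1, (p1 → p2) ⊢ p2
      [Ax] p1 ⊢ p1
      [Ax] p2 ⊢ p2
    [Ax] p3 ⊢ p3

Result: YES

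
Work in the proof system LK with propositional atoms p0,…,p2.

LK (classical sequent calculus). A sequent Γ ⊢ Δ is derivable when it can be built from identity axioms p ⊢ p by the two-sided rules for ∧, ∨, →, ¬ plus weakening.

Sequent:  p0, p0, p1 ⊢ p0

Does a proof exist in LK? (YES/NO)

Proof tree:
[WL] p0, p0, p1 ⊢ p0
  [WL] p0, p0 ⊢ p0
    [Ax] p0 ⊢ p0

Result: YES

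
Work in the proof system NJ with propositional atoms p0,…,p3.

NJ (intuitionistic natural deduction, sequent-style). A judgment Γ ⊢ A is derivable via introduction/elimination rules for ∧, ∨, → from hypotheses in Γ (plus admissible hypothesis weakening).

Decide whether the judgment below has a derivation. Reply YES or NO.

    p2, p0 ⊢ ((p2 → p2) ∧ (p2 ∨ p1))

Derivation trace:
[∧I] p2, p0 ⊢ ((p2 → p2) ∧ (p2 ∨ p1))
  [Wk] p0 ⊢ (p2 → p2)
    [→I]  ⊢ (p2 → p2)
      [Ax] p2 ⊢ p2
  [∨I₁] p2 ⊢ (p2 ∨ p1)
    [Ax] p2 ⊢ p2

Result: YES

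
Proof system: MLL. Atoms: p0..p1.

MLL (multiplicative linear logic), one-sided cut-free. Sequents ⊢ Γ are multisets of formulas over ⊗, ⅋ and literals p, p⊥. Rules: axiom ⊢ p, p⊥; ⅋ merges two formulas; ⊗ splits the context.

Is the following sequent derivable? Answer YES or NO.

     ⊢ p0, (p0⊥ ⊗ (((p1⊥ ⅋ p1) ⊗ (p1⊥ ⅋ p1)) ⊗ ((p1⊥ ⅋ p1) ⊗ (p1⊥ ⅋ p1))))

Proof tree:
[⊗]  ⊢ p0, (p0⊥ ⊗ (((p1⊥ ⅋ p1) ⊗ (p1⊥ ⅋ p1)) ⊗ ((p1⊥ ⅋ p1) ⊗ (p1⊥ ⅋ p1))))
  [Ax]  ⊢ p0, p0⊥
  [⊗]  ⊢ (((p1⊥ ⅋ p1) ⊗ (p1⊥ ⅋ p1)) ⊗ ((p1⊥ ⅋ p1) ⊗ (p1⊥ ⅋ p1)))
    [⊗]  ⊢ ((p1⊥ ⅋ p1) ⊗ (p1⊥ ⅋ p1))
      [⅋]  ⊢ (p1⊥ ⅋ p1)
        [Ax]  ⊢ p1, p1⊥
      [⅋]  ⊢ (p1⊥ ⅋ p1)
        [Ax]  ⊢ p1, p1⊥
    [⊗]  ⊢ ((p1⊥ ⅋ p1) ⊗ (p1⊥ ⅋ p1))
      [⅋]  ⊢ (p1⊥ ⅋ p1)
        [Ax]  ⊢ p1, p1⊥
      [⅋]  ⊢ (p1⊥ ⅋ p1)
        [Ax]  ⊢ p1, p1⊥

Result: YES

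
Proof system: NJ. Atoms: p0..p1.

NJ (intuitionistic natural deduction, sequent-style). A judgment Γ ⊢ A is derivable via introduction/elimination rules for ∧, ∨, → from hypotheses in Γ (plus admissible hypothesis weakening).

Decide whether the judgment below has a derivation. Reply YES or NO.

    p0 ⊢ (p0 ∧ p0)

Derivation trace:
[∧I] p0 ⊢ (p0 ∧ p0)
  [Wk] p0, p0 ⊢ p0
    [Ax] p0 ⊢ p0
  [Ax] p0 ⊢ p0

Result: YES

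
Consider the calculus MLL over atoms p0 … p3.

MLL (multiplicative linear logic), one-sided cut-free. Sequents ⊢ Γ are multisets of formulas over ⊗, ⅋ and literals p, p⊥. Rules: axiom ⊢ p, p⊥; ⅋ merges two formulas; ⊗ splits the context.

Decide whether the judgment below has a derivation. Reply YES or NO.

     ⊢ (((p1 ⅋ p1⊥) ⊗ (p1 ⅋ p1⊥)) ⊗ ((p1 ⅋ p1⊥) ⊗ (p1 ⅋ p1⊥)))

Derivation trace:
[⊗]  ⊢ (((p1 ⅋ p1⊥) ⊗ (p1 ⅋ p1⊥)) ⊗ ((p1 ⅋ p1⊥) ⊗ (p1 ⅋ p1⊥)))
  [⊗]  ⊢ ((p1 ⅋ p1⊥) ⊗ (p1 ⅋ p1⊥))
    [⅋]  ⊢ (p1 ⅋ p1⊥)
      [Ax]  ⊢ p1, p1⊥
    [⅋]  ⊢ (p1 ⅋ p1⊥)
      [Ax]  ⊢ p1, p1⊥
  [⊗]  ⊢ ((p1 ⅋ p1⊥) ⊗ (p1 ⅋ p1⊥))
    [⅋]  ⊢ (p1 ⅋ p1⊥)
      [Ax]  ⊢ p1, p1⊥
    [⅋]  ⊢ (p1 ⅋ p1⊥)
      [Ax]  ⊢ p1, p1⊥

Result: YES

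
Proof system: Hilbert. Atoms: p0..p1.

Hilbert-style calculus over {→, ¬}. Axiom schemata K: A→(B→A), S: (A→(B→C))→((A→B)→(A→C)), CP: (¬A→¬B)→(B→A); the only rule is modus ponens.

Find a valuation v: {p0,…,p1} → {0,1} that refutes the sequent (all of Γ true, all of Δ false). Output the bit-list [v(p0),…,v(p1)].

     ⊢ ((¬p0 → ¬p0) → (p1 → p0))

Enumerate valuations to refute Γ ⊢ Δ:
  v=00: Γ:[] Δ:[((¬p0 → ¬p0) → (p1 → p0))=T] refutes=False
  v=01: Γ:[] Δ:[((¬p0 → ¬p0) → (p1 → p0))=F] refutes=True  ← countermodel

Result: [0, 1]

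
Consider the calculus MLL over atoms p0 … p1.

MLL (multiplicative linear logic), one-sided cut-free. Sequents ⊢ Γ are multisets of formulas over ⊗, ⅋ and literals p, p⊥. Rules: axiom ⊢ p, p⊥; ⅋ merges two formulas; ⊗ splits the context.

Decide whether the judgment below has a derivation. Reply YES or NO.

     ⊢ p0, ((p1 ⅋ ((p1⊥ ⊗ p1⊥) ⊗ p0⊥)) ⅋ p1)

Derivation (root first):
[⅋]  ⊢ p0, ((p1 ⅋ ((p1⊥ ⊗ p1⊥) ⊗ p0⊥)) ⅋ p1)
  [⅋]  ⊢ p1, p0, (p1 ⅋ ((p1⊥ ⊗ p1⊥) ⊗ p0⊥))
    [⊗]  ⊢ p1, p1, p0, ((p1⊥ ⊗ p1⊥) ⊗ p0⊥)
      [⊗]  ⊢ p1, p1, (p1⊥ ⊗ p1⊥)
        [Ax]  ⊢ p1, p1⊥
        [Ax]  ⊢ p1, p1⊥
      [Ax]  ⊢ p0, p0⊥

Result: YES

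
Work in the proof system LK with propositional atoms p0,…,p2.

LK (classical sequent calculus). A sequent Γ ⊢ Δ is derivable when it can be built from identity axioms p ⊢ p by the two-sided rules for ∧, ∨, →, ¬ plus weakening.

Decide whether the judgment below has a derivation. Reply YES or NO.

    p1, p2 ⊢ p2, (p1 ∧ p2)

Derivation (root first):
[∧R] p1, p2 ⊢ p2, (p1 ∧ p2)
  [Ax] p1 ⊢ p1
  [WR] p2 ⊢ p2, p2
    [Ax] p2 ⊢ p2

Result: YES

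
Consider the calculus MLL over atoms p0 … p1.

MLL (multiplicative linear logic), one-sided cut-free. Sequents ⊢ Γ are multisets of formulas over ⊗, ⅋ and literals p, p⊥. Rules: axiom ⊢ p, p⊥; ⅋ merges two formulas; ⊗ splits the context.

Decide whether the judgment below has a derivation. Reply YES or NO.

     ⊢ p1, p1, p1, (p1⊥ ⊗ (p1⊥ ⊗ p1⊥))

Derivation (root first):
[⊗]  ⊢ p1, p1, p1, (p1⊥ ⊗ (p1⊥ ⊗ p1⊥))
  [Ax]  ⊢ p1, p1⊥
  [⊗]  ⊢ p1, p1, (p1⊥ ⊗ p1⊥)
    [Ax]  ⊢ p1, p1⊥
    [Ax]  ⊢ p1, p1⊥

Result: YES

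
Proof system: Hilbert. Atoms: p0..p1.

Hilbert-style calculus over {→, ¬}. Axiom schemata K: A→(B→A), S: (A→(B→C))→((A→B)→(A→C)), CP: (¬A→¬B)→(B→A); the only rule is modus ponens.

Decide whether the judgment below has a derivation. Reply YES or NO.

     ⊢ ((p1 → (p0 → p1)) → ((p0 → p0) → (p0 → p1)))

Search for a countermodel by truth-table:
  v=00: Γ:[] Δ:[((p1 → (p0 → p1)) → ((p0 → p0) → (p0 → p1)))=T] refutes=False
  v=01: Γ:[] Δ:[((p1 → (p0 → p1)) → ((p0 → p0) → (p0 → p1)))=T] refutes=False
  v=10: Γ:[] Δ:[((p1 → (p0 → p1)) → ((p0 → p0) → (p0 → p1)))=F] refutes=True  ← countermodel

Result: NO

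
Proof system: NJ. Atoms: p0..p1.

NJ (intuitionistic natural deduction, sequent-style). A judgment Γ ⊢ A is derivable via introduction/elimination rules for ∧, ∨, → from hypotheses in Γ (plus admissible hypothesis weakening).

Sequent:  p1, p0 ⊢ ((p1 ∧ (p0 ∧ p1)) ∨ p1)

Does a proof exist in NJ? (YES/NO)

Derivation trace:
[∨I₁] p1, p0 ⊢ ((p1 ∧ (p0 ∧ p1)) ∨ p1)
  [∧I] p1, p0 ⊢ (p1 ∧ (p0 ∧ p1))
    [Ax] p1 ⊢ p1
    [∧I] p1, p0 ⊢ (p0 ∧ p1)
      [Ax] p0 ⊢ p0
      [Ax] p1 ⊢ p1

Result: YES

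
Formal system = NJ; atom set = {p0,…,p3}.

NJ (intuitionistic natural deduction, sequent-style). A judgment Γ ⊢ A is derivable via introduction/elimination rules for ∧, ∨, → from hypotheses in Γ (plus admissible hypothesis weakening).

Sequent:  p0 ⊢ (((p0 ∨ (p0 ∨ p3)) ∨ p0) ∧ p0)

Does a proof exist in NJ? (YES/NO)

Proof tree:
[∧I] p0 ⊢ (((p0 ∨ (p0 ∨ p3)) ∨ p0) ∧ p0)
  [∨I₁] p0 ⊢ ((p0 ∨ (p0 ∨ p3)) ∨ p0)
    [∨I₂] p0 ⊢ (p0 ∨ (p0 ∨ p3))
      [∨I₁] p0 ⊢ (p0 ∨ p3)
        [Ax] p0 ⊢ p0
  [Ax] p0 ⊢ p0

Result: YES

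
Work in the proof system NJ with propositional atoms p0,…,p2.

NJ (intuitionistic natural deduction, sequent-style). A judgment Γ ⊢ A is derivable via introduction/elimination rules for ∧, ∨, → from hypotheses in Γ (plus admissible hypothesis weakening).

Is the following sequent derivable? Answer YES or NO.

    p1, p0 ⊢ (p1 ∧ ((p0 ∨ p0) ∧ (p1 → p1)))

Derivation (root first):
[∧I] p1, p0 ⊢ (p1 ∧ ((p0 ∨ p0) ∧ (p1 → p1)))
  [Ax] p1 ⊢ p1
  [∧I] p0 ⊢ ((p0 ∨ p0) ∧ (p1 → p1))
    [∨I₁] p0 ⊢ (p0 ∨ p0)
      [Ax] p0 ⊢ p0
    [→I]  ⊢ (p1 → p1)
      [Ax] p1 ⊢ p1

Result: YES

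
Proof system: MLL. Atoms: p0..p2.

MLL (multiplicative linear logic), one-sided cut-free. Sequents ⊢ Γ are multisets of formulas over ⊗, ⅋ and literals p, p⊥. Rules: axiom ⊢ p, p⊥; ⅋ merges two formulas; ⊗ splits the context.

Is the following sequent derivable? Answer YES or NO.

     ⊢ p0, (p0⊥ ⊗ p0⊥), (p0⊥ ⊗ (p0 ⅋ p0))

Proof tree:
[⊗]  ⊢ p0, (p0⊥ ⊗ p0⊥), (p0⊥ ⊗ (p0 ⅋ p0))
  [Ax]  ⊢ p0, p0⊥
  [⅋]  ⊢ (p0⊥ ⊗ p0⊥), (p0 ⅋ p0)
    [⊗]  ⊢ p0, p0, (p0⊥ ⊗ p0⊥)
      [Ax]  ⊢ p0, p0⊥
      [Ax]  ⊢ p0, p0⊥

Result: YES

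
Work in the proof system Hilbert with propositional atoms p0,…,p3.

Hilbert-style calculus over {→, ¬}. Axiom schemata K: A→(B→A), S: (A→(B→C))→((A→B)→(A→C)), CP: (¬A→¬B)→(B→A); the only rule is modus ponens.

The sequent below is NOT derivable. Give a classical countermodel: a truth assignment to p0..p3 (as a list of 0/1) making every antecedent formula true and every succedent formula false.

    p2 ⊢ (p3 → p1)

Search for a countermodel by truth-table:
  v=0000: Γ:[p2=F] Δ:[(p3 → p1)=T] refutes=False
  v=0001: Γ:[p2=F] Δ:[(p3 → p1)=F] refutes=False
  v=0010: Γ:[p2=T] Δ:[(p3 → p1)=T] refutes=False
  v=0011: Γ:[p2=T] Δ:[(p3 → p1)=F] refutes=True  ← countermodel

Result: [0, 0, 1, 1]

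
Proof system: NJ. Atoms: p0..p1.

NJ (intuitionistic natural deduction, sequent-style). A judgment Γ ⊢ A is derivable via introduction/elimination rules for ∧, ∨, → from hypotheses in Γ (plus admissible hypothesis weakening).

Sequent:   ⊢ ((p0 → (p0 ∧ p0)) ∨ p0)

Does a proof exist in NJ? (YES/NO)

Derivation trace:
[∨I₁]  ⊢ ((p0 → (p0 ∧ p0)) ∨ p0)
  [→I]  ⊢ (p0 → (p0 ∧ p0))
    [∧I] p0 ⊢ (p0 ∧ p0)
      [Ax] p0 ⊢ p0
      [Ax] p0 ⊢ p0

Result: YES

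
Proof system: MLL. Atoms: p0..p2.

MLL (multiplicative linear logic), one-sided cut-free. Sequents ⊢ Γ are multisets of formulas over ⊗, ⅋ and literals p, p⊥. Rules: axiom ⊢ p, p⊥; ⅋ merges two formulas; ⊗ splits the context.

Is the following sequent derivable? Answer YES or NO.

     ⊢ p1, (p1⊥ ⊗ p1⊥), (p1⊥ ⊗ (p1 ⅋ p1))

Derivation trace:
[⊗]  ⊢ p1, (p1⊥ ⊗ p1⊥), (p1⊥ ⊗ (p1 ⅋ p1))
  [Ax]  ⊢ p1, p1⊥
  [⅋]  ⊢ (p1⊥ ⊗ p1⊥), (p1 ⅋ p1)
    [⊗]  ⊢ p1, p1, (p1⊥ ⊗ p1⊥)
      [Ax]  ⊢ p1, p1⊥
      [Ax]  ⊢ p1, p1⊥

Result: YES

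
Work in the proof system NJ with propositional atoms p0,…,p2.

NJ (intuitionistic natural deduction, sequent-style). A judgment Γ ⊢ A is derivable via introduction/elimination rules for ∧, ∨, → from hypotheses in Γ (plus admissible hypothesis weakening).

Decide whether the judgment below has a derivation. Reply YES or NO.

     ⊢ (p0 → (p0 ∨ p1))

Derivation (root first):
[→I]  ⊢ (p0 → (p0 ∨ p1))
  [∨I₁] p0 ⊢ (p0 ∨ p1)
    [Ax] p0 ⊢ p0

Result: YES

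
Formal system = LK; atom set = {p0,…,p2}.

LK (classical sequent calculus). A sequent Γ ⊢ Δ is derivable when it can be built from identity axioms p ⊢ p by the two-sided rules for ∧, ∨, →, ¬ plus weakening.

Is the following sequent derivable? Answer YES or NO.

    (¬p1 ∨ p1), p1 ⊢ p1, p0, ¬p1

Derivation trace:
[WL] (¬p1 ∨ p1), p1 ⊢ p1, p0, ¬p1
  [¬R] (¬p1 ∨ p1) ⊢ p1, p0, ¬p1
    [∨L] p1, (¬p1 ∨ p1) ⊢ p1, p0
      [¬L] p1, ¬p1 ⊢ 
        [Ax] p1 ⊢ p1
      [WR] p1 ⊢ p1, p0
        [Ax] p1 ⊢ p1

Result: YES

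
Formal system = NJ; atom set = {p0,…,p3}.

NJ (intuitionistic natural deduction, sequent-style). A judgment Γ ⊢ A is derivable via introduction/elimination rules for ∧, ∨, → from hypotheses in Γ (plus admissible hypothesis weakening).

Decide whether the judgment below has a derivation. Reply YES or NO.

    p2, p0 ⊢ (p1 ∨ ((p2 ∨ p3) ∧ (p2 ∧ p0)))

Derivation trace:
[∨I₂] p2, p0 ⊢ (p1 ∨ ((p2 ∨ p3) ∧ (p2 ∧ p0)))
  [∧I] p2, p0 ⊢ ((p2 ∨ p3) ∧ (p2 ∧ p0))
    [∨I₁] p2 ⊢ (p2 ∨ p3)
      [Ax] p2 ⊢ p2
    [∧I] p2, p0 ⊢ (p2 ∧ p0)
      [Ax] p2 ⊢ p2
      [Ax] p0 ⊢ p0

Result: YES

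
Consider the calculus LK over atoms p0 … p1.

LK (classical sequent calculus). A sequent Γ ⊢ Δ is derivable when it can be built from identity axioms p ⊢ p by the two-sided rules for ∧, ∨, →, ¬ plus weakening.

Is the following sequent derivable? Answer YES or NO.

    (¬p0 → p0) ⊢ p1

Enumerate valuations to refute Γ ⊢ Δ:
  v=00: Γ:[(¬p0 → p0)=F] Δ:[p1=F] refutes=False
  v=01: Γ:[(¬p0 → p0)=F] Δ:[p1=T] refutes=False
  v=10: Γ:[(¬p0 → p0)=T] Δ:[p1=F] refutes=True  ← countermodel

Result: NO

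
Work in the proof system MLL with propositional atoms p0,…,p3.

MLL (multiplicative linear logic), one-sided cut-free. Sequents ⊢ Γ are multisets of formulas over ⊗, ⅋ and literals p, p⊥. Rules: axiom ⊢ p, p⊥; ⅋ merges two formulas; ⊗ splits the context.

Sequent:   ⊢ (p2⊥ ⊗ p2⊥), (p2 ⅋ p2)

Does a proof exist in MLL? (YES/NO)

Derivation trace:
[⅋]  ⊢ (p2⊥ ⊗ p2⊥), (p2 ⅋ p2)
  [⊗]  ⊢ p2, p2, (p2⊥ ⊗ p2⊥)
    [Ax]  ⊢ p2, p2⊥
    [Ax]  ⊢ p2, p2⊥

Result: YES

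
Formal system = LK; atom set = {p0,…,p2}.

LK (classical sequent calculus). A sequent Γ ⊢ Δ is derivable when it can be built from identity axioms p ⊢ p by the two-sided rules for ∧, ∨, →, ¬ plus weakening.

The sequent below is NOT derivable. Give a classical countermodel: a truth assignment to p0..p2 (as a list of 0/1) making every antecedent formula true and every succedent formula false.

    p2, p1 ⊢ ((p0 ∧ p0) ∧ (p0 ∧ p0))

Truth-table refutation:
  v=000: Γ:[p2=F, p1=F] Δ:[((p0 ∧ p0) ∧ (p0 ∧ p0))=F] refutes=False
  v=001: Γ:[p2=T, p1=F] Δ:[((p0 ∧ p0) ∧ (p0 ∧ p0))=F] refutes=False
  v=010: Γ:[p2=F, p1=T] Δ:[((p0 ∧ p0) ∧ (p0 ∧ p0))=F] refutes=False
  v=011: Γ:[p2=T, p1=T] Δ:[((p0 ∧ p0) ∧ (p0 ∧ p0))=F] refutes=True  ← countermodel

Result: [0, 1, 1]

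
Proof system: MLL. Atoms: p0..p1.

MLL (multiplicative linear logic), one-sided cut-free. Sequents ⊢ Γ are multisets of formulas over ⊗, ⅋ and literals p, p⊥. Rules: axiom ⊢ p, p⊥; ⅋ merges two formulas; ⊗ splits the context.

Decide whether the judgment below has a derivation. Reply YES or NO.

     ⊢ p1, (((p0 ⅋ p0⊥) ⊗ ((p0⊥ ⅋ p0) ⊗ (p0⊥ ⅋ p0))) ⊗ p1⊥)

Derivation (root first):
[⊗]  ⊢ p1, (((p0 ⅋ p0⊥) ⊗ ((p0⊥ ⅋ p0) ⊗ (p0⊥ ⅋ p0))) ⊗ p1⊥)
  [⊗]  ⊢ ((p0 ⅋ p0⊥) ⊗ ((p0⊥ ⅋ p0) ⊗ (p0⊥ ⅋ p0)))
    [⅋]  ⊢ (p0 ⅋ p0⊥)
      [Ax]  ⊢ p0, p0⊥
    [⊗]  ⊢ ((p0⊥ ⅋ p0) ⊗ (p0⊥ ⅋ p0))
      [⅋]  ⊢ (p0⊥ ⅋ p0)
        [Ax]  ⊢ p0, p0⊥
      [⅋]  ⊢ (p0⊥ ⅋ p0)
        [Ax]  ⊢ p0, p0⊥
  [Ax]  ⊢ p1, p1⊥

Result: YES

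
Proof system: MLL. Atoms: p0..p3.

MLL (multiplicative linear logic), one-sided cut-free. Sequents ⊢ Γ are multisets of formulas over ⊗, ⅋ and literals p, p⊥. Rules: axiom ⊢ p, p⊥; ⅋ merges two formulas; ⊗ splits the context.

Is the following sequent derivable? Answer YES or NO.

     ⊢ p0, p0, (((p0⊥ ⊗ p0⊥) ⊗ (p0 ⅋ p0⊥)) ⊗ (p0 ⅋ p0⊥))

Derivation (root first):
[⊗]  ⊢ p0, p0, (((p0⊥ ⊗ p0⊥) ⊗ (p0 ⅋ p0⊥)) ⊗ (p0 ⅋ p0⊥))
  [⊗]  ⊢ p0, p0, ((p0⊥ ⊗ p0⊥) ⊗ (p0 ⅋ p0⊥))
    [⊗]  ⊢ p0, p0, (p0⊥ ⊗ p0⊥)
      [Ax]  ⊢ p0, p0⊥
      [Ax]  ⊢ p0, p0⊥
    [⅋]  ⊢ (p0 ⅋ p0⊥)
      [Ax]  ⊢ p0, p0⊥
  [⅋]  ⊢ (p0 ⅋ p0⊥)
    [Ax]  ⊢ p0, p0⊥

Result: YES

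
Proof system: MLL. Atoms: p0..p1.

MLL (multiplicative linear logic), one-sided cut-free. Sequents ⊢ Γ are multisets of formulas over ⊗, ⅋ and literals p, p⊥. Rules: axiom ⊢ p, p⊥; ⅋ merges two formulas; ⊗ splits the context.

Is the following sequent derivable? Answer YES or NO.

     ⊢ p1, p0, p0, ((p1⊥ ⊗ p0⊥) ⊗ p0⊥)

Derivation (root first):
[⊗]  ⊢ p1, p0, p0, ((p1⊥ ⊗ p0⊥) ⊗ p0⊥)
  [⊗]  ⊢ p1, p0, (p1⊥ ⊗ p0⊥)
    [Ax]  ⊢ p1, p1⊥
    [Ax]  ⊢ p0, p0⊥
  [Ax]  ⊢ p0, p0⊥

Result: YES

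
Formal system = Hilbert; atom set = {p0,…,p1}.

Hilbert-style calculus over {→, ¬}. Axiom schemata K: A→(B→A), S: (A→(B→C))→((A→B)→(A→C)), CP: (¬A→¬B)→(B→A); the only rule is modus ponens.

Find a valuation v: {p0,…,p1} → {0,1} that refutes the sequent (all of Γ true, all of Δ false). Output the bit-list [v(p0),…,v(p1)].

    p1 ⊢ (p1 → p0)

Enumerate valuations to refute Γ ⊢ Δ:
  v=00: Γ:[p1=F] Δ:[(p1 → p0)=T] refutes=False
  v=01: Γ:[p1=T] Δ:[(p1 → p0)=F] refutes=True  ← countermodel

Result: [0, 1]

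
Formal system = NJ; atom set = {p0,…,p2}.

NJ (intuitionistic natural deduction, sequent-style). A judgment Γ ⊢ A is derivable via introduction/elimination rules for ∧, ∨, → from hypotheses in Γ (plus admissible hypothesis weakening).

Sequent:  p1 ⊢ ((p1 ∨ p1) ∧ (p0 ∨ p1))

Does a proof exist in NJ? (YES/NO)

Derivation trace:
[∧I] p1 ⊢ ((p1 ∨ p1) ∧ (p0 ∨ p1))
  [∨I₂] p1 ⊢ (p1 ∨ p1)
    [Ax] p1 ⊢ p1
  [∨I₂] p1 ⊢ (p0 ∨ p1)
    [Ax] p1 ⊢ p1

Result: YES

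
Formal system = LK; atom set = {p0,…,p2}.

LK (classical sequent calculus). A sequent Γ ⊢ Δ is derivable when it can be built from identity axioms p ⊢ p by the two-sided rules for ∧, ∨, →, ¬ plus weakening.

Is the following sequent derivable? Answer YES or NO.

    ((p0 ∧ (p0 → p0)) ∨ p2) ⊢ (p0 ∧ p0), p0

Search for a countermodel by truth-table:
  v=000: Γ:[((p0 ∧ (p0 → p0)) ∨ p2)=F] Δ:[(p0 ∧ p0)=F, p0=F] refutes=False
  v=001: Γ:[((p0 ∧ (p0 → p0)) ∨ p2)=T] Δ:[(p0 ∧ p0)=F, p0=F] refutes=True  ← countermodel

Result: NO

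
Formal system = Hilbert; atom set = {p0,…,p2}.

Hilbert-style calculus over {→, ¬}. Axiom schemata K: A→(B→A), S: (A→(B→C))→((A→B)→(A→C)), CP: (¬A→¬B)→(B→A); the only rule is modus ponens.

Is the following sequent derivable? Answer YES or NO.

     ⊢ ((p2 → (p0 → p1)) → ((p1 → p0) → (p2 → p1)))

Search for a countermodel by truth-table:
  v=000: Γ:[] Δ:[((p2 → (p0 → p1)) → ((p1 → p0) → (p2 → p1)))=T] refutes=False
  v=001: Γ:[] Δ:[((p2 → (p0 → p1)) → ((p1 → p0) → (p2 → p1)))=F] refutes=True  ← countermodel

Result: NO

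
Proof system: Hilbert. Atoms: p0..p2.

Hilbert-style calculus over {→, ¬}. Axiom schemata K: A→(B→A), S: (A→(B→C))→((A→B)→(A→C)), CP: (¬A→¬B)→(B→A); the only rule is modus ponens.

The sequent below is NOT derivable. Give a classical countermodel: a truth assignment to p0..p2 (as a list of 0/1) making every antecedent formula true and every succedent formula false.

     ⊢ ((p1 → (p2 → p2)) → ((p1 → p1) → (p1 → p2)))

Truth-table refutation:
  v=000: Γ:[] Δ:[((p1 → (p2 → p2)) → ((p1 → p1) → (p1 → p2)))=T] refutes=False
  v=001: Γ:[] Δ:[((p1 → (p2 → p2)) → ((p1 → p1) → (p1 → p2)))=T] refutes=False
  v=010: Γ:[] Δ:[((p1 → (p2 → p2)) → ((p1 → p1) → (p1 → p2)))=F] refutes=True  ← countermodel

Result: [0, 1, 0]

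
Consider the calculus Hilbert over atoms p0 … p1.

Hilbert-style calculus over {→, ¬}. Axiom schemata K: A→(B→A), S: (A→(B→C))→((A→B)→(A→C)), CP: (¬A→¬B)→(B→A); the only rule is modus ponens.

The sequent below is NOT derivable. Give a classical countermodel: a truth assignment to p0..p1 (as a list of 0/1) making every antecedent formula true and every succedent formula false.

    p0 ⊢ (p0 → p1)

Truth-table refutation:
  v=00: Γ:[p0=F] Δ:[(p0 → p1)=T] refutes=False
  v=01: Γ:[p0=F] Δ:[(p0 → p1)=T] refutes=False
  v=10: Γ:[p0=T] Δ:[(p0 → p1)=F] refutes=True  ← countermodel

Result: [1, 0]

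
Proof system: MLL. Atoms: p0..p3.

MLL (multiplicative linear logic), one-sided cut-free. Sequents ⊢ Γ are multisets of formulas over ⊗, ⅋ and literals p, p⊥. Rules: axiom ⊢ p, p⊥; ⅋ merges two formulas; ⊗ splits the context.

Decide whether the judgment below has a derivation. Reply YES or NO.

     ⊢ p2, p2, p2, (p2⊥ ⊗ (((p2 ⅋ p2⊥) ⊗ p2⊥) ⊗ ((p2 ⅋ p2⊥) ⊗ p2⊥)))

Derivation trace:
[⊗]  ⊢ p2, p2, p2, (p2⊥ ⊗ (((p2 ⅋ p2⊥) ⊗ p2⊥) ⊗ ((p2 ⅋ p2⊥) ⊗ p2⊥)))
  [Ax]  ⊢ p2, p2⊥
  [⊗]  ⊢ p2, p2, (((p2 ⅋ p2⊥) ⊗ p2⊥) ⊗ ((p2 ⅋ p2⊥) ⊗ p2⊥))
    [⊗]  ⊢ p2, ((p2 ⅋ p2⊥) ⊗ p2⊥)
      [⅋]  ⊢ (p2 ⅋ p2⊥)
        [Ax]  ⊢ p2, p2⊥
      [Ax]  ⊢ p2, p2⊥
    [⊗]  ⊢ p2, ((p2 ⅋ p2⊥) ⊗ p2⊥)
      [⅋]  ⊢ (p2 ⅋ p2⊥)
        [Ax]  ⊢ p2, p2⊥
      [Ax]  ⊢ p2, p2⊥

Result: YES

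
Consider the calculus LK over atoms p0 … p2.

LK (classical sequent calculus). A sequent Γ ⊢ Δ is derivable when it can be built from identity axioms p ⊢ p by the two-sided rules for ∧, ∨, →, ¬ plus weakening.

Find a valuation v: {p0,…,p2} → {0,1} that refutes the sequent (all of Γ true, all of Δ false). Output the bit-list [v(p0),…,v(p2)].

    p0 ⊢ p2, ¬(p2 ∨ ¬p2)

Search for a countermodel by truth-table:
  v=000: Γ:[p0=F] Δ:[p2=F, ¬(p2 ∨ ¬p2)=F] refutes=False
  v=001: Γ:[p0=F] Δ:[p2=T, ¬(p2 ∨ ¬p2)=F] refutes=False
  v=010: Γ:[p0=F] Δ:[p2=F, ¬(p2 ∨ ¬p2)=F] refutes=False
  v=011: Γ:[p0=F] Δ:[p2=T, ¬(p2 ∨ ¬p2)=F] refutes=False
  v=100: Γ:[p0=T] Δ:[p2=F, ¬(p2 ∨ ¬p2)=F] refutes=True  ← countermodel

Result: [1, 0, 0]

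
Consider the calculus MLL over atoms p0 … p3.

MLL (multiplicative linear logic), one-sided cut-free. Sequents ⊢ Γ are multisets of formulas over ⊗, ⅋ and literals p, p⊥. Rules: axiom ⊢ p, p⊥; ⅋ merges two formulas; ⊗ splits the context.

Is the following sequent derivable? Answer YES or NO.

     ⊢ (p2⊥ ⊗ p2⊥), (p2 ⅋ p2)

Proof tree:
[⅋]  ⊢ (p2⊥ ⊗ p2⊥), (p2 ⅋ p2)
  [⊗]  ⊢ p2, p2, (p2⊥ ⊗ p2⊥)
    [Ax]  ⊢ p2, p2⊥
    [Ax]  ⊢ p2, p2⊥

Result: YES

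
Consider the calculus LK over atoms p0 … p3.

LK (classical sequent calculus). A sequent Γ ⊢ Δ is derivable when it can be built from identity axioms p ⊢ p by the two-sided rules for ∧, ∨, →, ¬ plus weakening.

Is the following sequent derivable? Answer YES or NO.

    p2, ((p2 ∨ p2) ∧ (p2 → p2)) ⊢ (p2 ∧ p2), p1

Derivation (root first):
[WR] p2, ((p2 ∨ p2) ∧ (p2 → p2)) ⊢ (p2 ∧ p2), p1
  [∧L] p2, ((p2 ∨ p2) ∧ (p2 → p2)) ⊢ (p2 ∧ p2)
    [∧R] p2, (p2 → p2), (p2 ∨ p2) ⊢ (p2 ∧ p2)
      [→L] p2, (p2 → p2) ⊢ p2
        [Ax] p2 ⊢ p2
        [Ax] p2 ⊢ p2
      [∨L] (p2 ∨ p2) ⊢ p2
        [Ax] p2 ⊢ p2
        [Ax] p2 ⊢ p2

Result: YES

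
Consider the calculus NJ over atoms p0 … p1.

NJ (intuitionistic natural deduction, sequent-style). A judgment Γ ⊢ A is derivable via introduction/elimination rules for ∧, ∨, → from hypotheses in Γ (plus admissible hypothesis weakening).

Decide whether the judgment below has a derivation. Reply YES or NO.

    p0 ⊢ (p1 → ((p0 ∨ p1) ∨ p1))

Proof tree:
[Wk] p0 ⊢ (p1 → ((p0 ∨ p1) ∨ p1))
  [→I]  ⊢ (p1 → ((p0 ∨ p1) ∨ p1))
    [∨I₁] p1 ⊢ ((p0 ∨ p1) ∨ p1)
      [∨I₂] p1 ⊢ (p0 ∨ p1)
        [Ax] p1 ⊢ p1

Result: YES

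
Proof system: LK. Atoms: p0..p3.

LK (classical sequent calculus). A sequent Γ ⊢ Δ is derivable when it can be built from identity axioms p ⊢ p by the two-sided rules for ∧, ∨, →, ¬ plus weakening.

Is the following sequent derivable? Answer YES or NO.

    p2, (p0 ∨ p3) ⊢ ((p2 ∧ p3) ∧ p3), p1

Enumerate valuations to refute Γ ⊢ Δ:
  v=0000: Γ:[p2=F, (p0 ∨ p3)=F] Δ:[((p2 ∧ p3) ∧ p3)=F, p1=F] refutes=False
  v=0001: Γ:[p2=F, (p0 ∨ p3)=T] Δ:[((p2 ∧ p3) ∧ p3)=F, p1=F] refutes=False
  v=0010: Γ:[p2=T, (p0 ∨ p3)=F] Δ:[((p2 ∧ p3) ∧ p3)=F, p1=F] refutes=False
  v=0011: Γ:[p2=T, (p0 ∨ p3)=T] Δ:[((p2 ∧ p3) ∧ p3)=T, p1=F] refutes=False
  v=0100: Γ:[p2=F, (p0 ∨ p3)=F] Δ:[((p2 ∧ p3) ∧ p3)=F, p1=T] refutes=False
  v=0101: Γ:[p2=F, (p0 ∨ p3)=T] Δ:[((p2 ∧ p3) ∧ p3)=F, p1=T] refutes=False
  v=0110: Γ:[p2=T, (p0 ∨ p3)=F] Δ:[((p2 ∧ p3) ∧ p3)=F, p1=T] refutes=False
  v=0111: Γ:[p2=T, (p0 ∨ p3)=T] Δ:[((p2 ∧ p3) ∧ p3)=T, p1=T] refutes=False
  v=1000: Γ:[p2=F, (p0 ∨ p3)=T] Δ:[((p2 ∧ p3) ∧ p3)=F, p1=F] refutes=False
  v=1001: Γ:[p2=F, (p0 ∨ p3)=T] Δ:[((p2 ∧ p3) ∧ p3)=F, p1=F] refutes=False
  v=1010: Γ:[p2=T, (p0 ∨ p3)=T] Δ:[((p2 ∧ p3) ∧ p3)=F, p1=F] refutes=True  ← countermodel

Result: NO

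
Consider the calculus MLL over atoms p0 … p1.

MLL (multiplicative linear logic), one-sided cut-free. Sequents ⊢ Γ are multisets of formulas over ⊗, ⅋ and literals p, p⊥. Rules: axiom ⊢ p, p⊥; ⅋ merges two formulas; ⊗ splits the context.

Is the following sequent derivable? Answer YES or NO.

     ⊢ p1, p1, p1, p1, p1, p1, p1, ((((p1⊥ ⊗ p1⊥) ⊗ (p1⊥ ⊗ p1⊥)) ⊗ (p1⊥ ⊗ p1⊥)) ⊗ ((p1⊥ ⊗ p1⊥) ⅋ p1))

Proof tree:
[⊗]  ⊢ p1, p1, p1, p1, p1, p1, p1, ((((p1⊥ ⊗ p1⊥) ⊗ (p1⊥ ⊗ p1⊥)) ⊗ (p1⊥ ⊗ p1⊥)) ⊗ ((p1⊥ ⊗ p1⊥) ⅋ p1))
  [⊗]  ⊢ p1, p1, p1, p1, p1, p1, (((p1⊥ ⊗ p1⊥) ⊗ (p1⊥ ⊗ p1⊥)) ⊗ (p1⊥ ⊗ p1⊥))
    [⊗]  ⊢ p1, p1, p1, p1, ((p1⊥ ⊗ p1⊥) ⊗ (p1⊥ ⊗ p1⊥))
      [⊗]  ⊢ p1, p1, (p1⊥ ⊗ p1⊥)
        [Ax]  ⊢ p1, p1⊥
        [Ax]  ⊢ p1, p1⊥
      [⊗]  ⊢ p1, p1, (p1⊥ ⊗ p1⊥)
        [Ax]  ⊢ p1, p1⊥
        [Ax]  ⊢ p1, p1⊥
    [⊗]  ⊢ p1, p1, (p1⊥ ⊗ p1⊥)
      [Ax]  ⊢ p1, p1⊥
      [Ax]  ⊢ p1, p1⊥
  [⅋]  ⊢ p1, ((p1⊥ ⊗ p1⊥) ⅋ p1)
    [⊗]  ⊢ p1, p1, (p1⊥ ⊗ p1⊥)
      [Ax]  ⊢ p1, p1⊥
      [Ax]  ⊢ p1, p1⊥

Result: YES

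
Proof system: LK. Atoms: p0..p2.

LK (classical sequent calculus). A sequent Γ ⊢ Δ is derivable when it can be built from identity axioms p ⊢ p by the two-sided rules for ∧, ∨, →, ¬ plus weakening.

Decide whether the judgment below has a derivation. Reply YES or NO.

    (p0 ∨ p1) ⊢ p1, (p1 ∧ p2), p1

Enumerate valuations to refute Γ ⊢ Δ:
  v=000: Γ:[(p0 ∨ p1)=F] Δ:[p1=F, (p1 ∧ p2)=F, p1=F] refutes=False
  v=001: Γ:[(p0 ∨ p1)=F] Δ:[p1=F, (p1 ∧ p2)=F, p1=F] refutes=False
  v=010: Γ:[(p0 ∨ p1)=T] Δ:[p1=T, (p1 ∧ p2)=F, p1=T] refutes=False
  v=011: Γ:[(p0 ∨ p1)=T] Δ:[p1=T, (p1 ∧ p2)=T, p1=T] refutes=False
  v=100: Γ:[(p0 ∨ p1)=T] Δ:[p1=F, (p1 ∧ p2)=F, p1=F] refutes=True  ← countermodel

Result: NO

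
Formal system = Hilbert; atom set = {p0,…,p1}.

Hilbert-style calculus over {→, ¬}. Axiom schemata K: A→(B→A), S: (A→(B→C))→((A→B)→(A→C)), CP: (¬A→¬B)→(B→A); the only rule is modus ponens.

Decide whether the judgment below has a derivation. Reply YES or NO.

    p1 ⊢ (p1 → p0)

Truth-table refutation:
  v=00: Γ:[p1=F] Δ:[(p1 → p0)=T] refutes=False
  v=01: Γ:[p1=T] Δ:[(p1 → p0)=F] refutes=True  ← countermodel

Result: NO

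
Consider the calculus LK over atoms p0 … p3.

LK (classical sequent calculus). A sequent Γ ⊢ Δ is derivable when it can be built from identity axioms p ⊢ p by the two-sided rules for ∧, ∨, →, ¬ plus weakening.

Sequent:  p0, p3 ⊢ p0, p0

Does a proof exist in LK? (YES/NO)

Proof tree:
[WL] p0, p3 ⊢ p0, p0
  [WR] p0 ⊢ p0, p0
    [Ax] p0 ⊢ p0

Result: YES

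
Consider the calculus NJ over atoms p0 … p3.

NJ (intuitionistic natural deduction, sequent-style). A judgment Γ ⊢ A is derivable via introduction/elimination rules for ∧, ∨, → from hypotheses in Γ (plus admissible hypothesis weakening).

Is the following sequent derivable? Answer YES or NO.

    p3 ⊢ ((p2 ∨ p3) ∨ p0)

Derivation (root first):
[∨I₁] p3 ⊢ ((p2 ∨ p3) ∨ p0)
  [∨I₂] p3 ⊢ (p2 ∨ p3)
    [Ax] p3 ⊢ p3

Result: YES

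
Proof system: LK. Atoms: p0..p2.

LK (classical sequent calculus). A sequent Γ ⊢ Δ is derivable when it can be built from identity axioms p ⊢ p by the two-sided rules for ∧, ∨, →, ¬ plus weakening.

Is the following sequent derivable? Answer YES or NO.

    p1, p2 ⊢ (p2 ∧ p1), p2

Derivation (root first):
[WR] p1, p2 ⊢ (p2 ∧ p1), p2
  [∧R] p1, p2 ⊢ (p2 ∧ p1)
    [Ax] p2 ⊢ p2
    [Ax] p1 ⊢ p1

Result: YES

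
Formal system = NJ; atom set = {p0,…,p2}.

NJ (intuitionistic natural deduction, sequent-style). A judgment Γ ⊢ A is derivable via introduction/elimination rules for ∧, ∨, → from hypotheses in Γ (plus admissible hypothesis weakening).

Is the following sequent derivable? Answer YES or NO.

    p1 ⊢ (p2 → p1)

Proof tree:
[→I] p1 ⊢ (p2 → p1)
  [Wk] p1, p2 ⊢ p1
    [Ax] p1 ⊢ p1

Result: YES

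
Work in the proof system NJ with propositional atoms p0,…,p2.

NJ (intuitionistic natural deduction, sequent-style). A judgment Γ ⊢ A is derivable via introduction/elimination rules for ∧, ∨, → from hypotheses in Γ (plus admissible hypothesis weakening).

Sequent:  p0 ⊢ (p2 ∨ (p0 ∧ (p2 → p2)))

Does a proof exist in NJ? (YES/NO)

Derivation (root first):
[∨I₂] p0 ⊢ (p2 ∨ (p0 ∧ (p2 → p2)))
  [∧I] p0 ⊢ (p0 ∧ (p2 → p2))
    [Ax] p0 ⊢ p0
    [→I]  ⊢ (p2 → p2)
      [Ax] p2 ⊢ p2

Result: YES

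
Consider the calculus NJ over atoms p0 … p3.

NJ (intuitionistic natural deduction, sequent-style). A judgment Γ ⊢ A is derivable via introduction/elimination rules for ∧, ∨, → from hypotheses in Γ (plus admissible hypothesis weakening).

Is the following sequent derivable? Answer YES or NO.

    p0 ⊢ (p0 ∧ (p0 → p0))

Derivation trace:
[∧I] p0 ⊢ (p0 ∧ (p0 → p0))
  [Ax] p0 ⊢ p0
  [→I]  ⊢ (p0 → p0)
    [Ax] p0 ⊢ p0

Result: YES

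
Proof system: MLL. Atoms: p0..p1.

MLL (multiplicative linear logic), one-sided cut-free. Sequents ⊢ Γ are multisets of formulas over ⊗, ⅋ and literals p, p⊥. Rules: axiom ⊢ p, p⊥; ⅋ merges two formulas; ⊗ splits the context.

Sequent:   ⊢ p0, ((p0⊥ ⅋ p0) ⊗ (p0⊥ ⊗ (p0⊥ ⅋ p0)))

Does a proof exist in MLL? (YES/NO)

Proof tree:
[⊗]  ⊢ p0, ((p0⊥ ⅋ p0) ⊗ (p0⊥ ⊗ (p0⊥ ⅋ p0)))
  [⅋]  ⊢ (p0⊥ ⅋ p0)
    [Ax]  ⊢ p0, p0⊥
  [⊗]  ⊢ p0, (p0⊥ ⊗ (p0⊥ ⅋ p0))
    [Ax]  ⊢ p0, p0⊥
    [⅋]  ⊢ (p0⊥ ⅋ p0)
      [Ax]  ⊢ p0, p0⊥

Result: YES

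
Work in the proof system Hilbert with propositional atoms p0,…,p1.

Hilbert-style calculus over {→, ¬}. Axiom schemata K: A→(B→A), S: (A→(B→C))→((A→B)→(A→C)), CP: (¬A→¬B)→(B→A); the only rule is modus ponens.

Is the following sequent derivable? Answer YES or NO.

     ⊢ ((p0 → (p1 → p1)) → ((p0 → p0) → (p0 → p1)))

Enumerate valuations to refute Γ ⊢ Δ:
  v=00: Γ:[] Δ:[((p0 → (p1 → p1)) → ((p0 → p0) → (p0 → p1)))=T] refutes=False
  v=01: Γ:[] Δ:[((p0 → (p1 → p1)) → ((p0 → p0) → (p0 → p1)))=T] refutes=False
  v=10: Γ:[] Δ:[((p0 → (p1 → p1)) → ((p0 → p0) → (p0 → p1)))=F] refutes=True  ← countermodel

Result: NO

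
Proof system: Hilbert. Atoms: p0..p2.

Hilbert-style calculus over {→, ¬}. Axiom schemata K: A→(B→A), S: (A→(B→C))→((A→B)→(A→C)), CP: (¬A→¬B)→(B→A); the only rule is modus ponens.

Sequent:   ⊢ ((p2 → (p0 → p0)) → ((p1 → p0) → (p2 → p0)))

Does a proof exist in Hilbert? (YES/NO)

Search for a countermodel by truth-table:
  v=000: Γ:[] Δ:[((p2 → (p0 → p0)) → ((p1 → p0) → (p2 → p0)))=T] refutes=False
  v=001: Γ:[] Δ:[((p2 → (p0 → p0)) → ((p1 → p0) → (p2 → p0)))=F] refutes=True  ← countermodel

Result: NO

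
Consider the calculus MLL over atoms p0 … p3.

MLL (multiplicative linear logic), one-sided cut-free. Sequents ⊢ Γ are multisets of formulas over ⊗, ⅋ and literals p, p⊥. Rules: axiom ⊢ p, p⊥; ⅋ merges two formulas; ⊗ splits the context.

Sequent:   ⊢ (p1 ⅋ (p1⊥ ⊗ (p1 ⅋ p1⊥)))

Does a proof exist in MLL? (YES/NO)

Derivation (root first):
[⅋]  ⊢ (p1 ⅋ (p1⊥ ⊗ (p1 ⅋ p1⊥)))
  [⊗]  ⊢ p1, (p1⊥ ⊗ (p1 ⅋ p1⊥))
    [Ax]  ⊢ p1, p1⊥
    [⅋]  ⊢ (p1 ⅋ p1⊥)
      [Ax]  ⊢ p1, p1⊥

Result: YES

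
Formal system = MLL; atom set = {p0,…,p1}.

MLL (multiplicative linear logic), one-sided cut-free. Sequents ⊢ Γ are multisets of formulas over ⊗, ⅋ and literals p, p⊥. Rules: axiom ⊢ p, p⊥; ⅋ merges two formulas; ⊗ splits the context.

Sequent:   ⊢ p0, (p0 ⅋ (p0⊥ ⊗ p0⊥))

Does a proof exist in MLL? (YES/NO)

Proof tree:
[⅋]  ⊢ p0, (p0 ⅋ (p0⊥ ⊗ p0⊥))
  [⊗]  ⊢ p0, p0, (p0⊥ ⊗ p0⊥)
    [Ax]  ⊢ p0, p0⊥
    [Ax]  ⊢ p0, p0⊥

Result: YES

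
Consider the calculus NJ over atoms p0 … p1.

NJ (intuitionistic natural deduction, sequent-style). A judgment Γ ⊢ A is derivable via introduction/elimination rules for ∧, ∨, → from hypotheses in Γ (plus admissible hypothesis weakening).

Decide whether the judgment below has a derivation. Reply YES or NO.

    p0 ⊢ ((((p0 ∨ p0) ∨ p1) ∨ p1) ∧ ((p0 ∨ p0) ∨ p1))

Derivation trace:
[∧I] p0 ⊢ ((((p0 ∨ p0) ∨ p1) ∨ p1) ∧ ((p0 ∨ p0) ∨ p1))
  [∨I₁] p0 ⊢ (((p0 ∨ p0) ∨ p1) ∨ p1)
    [∨I₁] p0 ⊢ ((p0 ∨ p0) ∨ p1)
      [∨I₁] p0 ⊢ (p0 ∨ p0)
        [Ax] p0 ⊢ p0
  [∨I₁] p0 ⊢ ((p0 ∨ p0) ∨ p1)
    [∨I₁] p0 ⊢ (p0 ∨ p0)
      [Ax] p0 ⊢ p0

Result: YES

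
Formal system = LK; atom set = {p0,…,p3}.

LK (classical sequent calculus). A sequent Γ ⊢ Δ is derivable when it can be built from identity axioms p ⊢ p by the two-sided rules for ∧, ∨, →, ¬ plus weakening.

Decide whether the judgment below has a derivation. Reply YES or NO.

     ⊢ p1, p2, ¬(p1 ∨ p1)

Derivation trace:
[¬R]  ⊢ p1, p2, ¬(p1 ∨ p1)
  [∨L] (p1 ∨ p1) ⊢ p1, p2
    [WR] p1 ⊢ p1, p2
      [Ax] p1 ⊢ p1
    [Ax] p1 ⊢ p1

Result: YES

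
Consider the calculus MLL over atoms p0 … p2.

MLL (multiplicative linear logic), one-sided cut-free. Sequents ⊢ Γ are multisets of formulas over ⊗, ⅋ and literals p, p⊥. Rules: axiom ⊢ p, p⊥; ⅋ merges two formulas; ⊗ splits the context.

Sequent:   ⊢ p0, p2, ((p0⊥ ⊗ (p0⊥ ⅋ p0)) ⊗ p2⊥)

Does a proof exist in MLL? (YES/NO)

Derivation trace:
[⊗]  ⊢ p0, p2, ((p0⊥ ⊗ (p0⊥ ⅋ p0)) ⊗ p2⊥)
  [⊗]  ⊢ p0, (p0⊥ ⊗ (p0⊥ ⅋ p0))
    [Ax]  ⊢ p0, p0⊥
    [⅋]  ⊢ (p0⊥ ⅋ p0)
      [Ax]  ⊢ p0, p0⊥
  [Ax]  ⊢ p2, p2⊥

Result: YES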